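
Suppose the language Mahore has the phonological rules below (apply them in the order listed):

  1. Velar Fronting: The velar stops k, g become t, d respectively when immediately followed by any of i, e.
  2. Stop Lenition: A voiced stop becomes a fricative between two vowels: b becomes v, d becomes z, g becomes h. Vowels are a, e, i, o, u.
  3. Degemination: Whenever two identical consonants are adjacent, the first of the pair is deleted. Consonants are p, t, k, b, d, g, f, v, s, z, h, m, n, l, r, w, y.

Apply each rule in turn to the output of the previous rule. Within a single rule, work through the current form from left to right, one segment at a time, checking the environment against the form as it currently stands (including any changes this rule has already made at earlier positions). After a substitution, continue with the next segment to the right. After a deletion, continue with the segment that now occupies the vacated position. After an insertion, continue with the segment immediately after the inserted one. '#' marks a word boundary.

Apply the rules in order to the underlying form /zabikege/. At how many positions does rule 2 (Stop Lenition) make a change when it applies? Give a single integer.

2

1 Velar Fronting: [zabikege] → [zabitede]
2 Stop Lenition: [zabitede] → [zaviteze]
3 Degemination: no change — [zaviteze]
Rule 2 changed 2 position(s).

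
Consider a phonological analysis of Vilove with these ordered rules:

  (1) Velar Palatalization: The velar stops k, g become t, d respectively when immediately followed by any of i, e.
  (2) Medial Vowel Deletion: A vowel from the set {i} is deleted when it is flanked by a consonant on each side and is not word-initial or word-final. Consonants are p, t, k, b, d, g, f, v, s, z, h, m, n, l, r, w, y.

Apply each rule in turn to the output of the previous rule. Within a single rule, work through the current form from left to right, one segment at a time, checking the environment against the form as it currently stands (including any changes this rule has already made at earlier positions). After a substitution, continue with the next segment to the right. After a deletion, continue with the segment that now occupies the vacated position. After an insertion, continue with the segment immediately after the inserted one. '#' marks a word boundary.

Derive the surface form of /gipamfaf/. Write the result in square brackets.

[dpamfaf]

(1) Velar Palatalization: [gipamfaf] → [dipamfaf]
(2) Medial Vowel Deletion: [dipamfaf] → [dpamfaf]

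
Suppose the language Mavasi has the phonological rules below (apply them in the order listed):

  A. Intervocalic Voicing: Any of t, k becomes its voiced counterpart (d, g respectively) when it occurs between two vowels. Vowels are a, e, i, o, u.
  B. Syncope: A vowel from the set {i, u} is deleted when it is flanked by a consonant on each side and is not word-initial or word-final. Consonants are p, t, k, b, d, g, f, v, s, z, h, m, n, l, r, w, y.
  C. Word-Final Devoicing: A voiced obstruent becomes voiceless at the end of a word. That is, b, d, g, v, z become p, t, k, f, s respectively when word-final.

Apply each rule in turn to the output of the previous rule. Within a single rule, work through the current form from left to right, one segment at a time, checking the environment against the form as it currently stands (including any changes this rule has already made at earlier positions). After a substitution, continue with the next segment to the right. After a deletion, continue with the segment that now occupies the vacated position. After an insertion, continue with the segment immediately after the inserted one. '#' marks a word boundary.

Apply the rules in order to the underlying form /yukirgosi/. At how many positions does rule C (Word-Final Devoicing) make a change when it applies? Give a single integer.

A Intervocalic Voicing: [yukirgosi] → [yugirgosi]
B Syncope: [yugirgosi] → [ygrgosi]
C Word-Final Devoicing: no change — [ygrgosi]
Rule C changed 0 position(s).

0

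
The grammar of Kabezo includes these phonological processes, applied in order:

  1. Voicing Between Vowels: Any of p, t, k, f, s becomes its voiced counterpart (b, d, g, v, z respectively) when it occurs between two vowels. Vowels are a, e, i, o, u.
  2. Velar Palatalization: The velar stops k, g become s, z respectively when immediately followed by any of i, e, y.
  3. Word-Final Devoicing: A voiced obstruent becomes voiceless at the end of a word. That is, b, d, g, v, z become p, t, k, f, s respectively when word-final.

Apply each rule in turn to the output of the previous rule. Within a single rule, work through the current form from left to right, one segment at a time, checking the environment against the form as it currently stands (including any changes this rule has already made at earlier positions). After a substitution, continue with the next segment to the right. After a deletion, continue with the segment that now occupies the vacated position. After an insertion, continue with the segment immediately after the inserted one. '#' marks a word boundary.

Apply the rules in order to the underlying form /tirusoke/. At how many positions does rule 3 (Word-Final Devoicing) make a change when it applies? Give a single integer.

1 Voicing Between Vowels: [tirusoke] → [tiruzoge]
2 Velar Palatalization: [tiruzoge] → [tiruzoze]
3 Word-Final Devoicing: no change — [tiruzoze]
Rule 3 changed 0 position(s).

0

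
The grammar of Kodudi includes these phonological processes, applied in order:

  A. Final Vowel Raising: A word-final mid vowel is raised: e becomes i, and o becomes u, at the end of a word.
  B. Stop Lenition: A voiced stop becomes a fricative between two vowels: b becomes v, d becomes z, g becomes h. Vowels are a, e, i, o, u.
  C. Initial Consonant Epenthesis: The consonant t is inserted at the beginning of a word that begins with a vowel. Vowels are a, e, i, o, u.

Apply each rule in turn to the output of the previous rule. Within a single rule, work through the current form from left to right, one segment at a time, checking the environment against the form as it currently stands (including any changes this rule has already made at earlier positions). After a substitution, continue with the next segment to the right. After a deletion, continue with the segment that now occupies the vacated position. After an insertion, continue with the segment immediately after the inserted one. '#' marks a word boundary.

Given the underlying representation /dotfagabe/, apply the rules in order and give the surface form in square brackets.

[dotfahavi]

A Final Vowel Raising: [dotfagabe] → [dotfagabi]
B Stop Lenition: [dotfagabi] → [dotfahavi]
C Initial Consonant Epenthesis: no change — [dotfahavi]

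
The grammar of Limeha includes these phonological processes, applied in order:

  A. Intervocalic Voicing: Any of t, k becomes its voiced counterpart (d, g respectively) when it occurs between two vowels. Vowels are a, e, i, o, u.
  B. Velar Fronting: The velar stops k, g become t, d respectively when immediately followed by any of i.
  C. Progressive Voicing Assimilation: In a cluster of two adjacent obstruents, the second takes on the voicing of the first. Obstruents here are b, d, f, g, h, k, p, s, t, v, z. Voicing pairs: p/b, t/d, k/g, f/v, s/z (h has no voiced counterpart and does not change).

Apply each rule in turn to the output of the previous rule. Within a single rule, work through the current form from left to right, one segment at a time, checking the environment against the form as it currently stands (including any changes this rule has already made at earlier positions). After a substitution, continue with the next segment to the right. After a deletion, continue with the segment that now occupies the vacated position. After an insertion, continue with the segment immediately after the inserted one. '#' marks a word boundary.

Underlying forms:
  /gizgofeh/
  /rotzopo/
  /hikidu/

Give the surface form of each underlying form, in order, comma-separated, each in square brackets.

/gizgofeh/:
  A Intervocalic Voicing: no change — [gizgofeh]
  B Velar Fronting: [gizgofeh] → [dizgofeh]
  C Progressive Voicing Assimilation: no change — [dizgofeh]
/rotzopo/:
  A Intervocalic Voicing: no change — [rotzopo]
  B Velar Fronting: no change — [rotzopo]
  C Progressive Voicing Assimilation: [rotzopo] → [rotsopo]
/hikidu/:
  A Intervocalic Voicing: [hikidu] → [higidu]
  B Velar Fronting: [higidu] → [hididu]
  C Progressive Voicing Assimilation: no change — [hididu]

[dizgofeh], [rotsopo], [hididu]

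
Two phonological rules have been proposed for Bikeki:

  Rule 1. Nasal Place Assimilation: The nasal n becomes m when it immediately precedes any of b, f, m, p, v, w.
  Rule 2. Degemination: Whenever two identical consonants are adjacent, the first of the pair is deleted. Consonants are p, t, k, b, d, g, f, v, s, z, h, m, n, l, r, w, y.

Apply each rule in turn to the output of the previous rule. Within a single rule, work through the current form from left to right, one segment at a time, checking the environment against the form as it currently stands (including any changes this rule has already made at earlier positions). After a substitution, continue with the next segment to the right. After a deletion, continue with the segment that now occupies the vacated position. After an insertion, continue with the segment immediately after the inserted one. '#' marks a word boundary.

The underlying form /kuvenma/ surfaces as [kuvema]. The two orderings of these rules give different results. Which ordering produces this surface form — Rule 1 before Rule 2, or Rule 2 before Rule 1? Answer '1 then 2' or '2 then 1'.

1 then 2

Order 1 then 2:
  1 Nasal Place Assimilation: [kuvenma] → [kuvemma]
  2 Degemination: [kuvemma] → [kuvema]
  result: [kuvema]
Order 2 then 1:
  2 Degemination: no change — [kuvenma]
  1 Nasal Place Assimilation: [kuvenma] → [kuvemma]
  result: [kuvemma]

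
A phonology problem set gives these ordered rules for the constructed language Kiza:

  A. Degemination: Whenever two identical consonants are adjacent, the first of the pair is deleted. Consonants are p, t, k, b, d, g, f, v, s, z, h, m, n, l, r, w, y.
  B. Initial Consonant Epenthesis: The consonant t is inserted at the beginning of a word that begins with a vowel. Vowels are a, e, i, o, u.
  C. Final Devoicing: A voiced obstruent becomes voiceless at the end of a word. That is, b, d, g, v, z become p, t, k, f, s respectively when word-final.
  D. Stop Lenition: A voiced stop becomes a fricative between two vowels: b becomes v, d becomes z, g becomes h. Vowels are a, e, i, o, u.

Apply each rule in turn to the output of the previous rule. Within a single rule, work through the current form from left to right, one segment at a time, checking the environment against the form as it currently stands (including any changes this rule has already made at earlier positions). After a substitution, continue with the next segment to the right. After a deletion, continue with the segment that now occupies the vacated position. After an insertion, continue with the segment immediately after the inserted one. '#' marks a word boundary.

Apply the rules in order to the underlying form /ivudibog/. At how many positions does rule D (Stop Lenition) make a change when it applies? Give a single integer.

2

A Degemination: no change — [ivudibog]
B Initial Consonant Epenthesis: [ivudibog] → [tivudibog]
C Final Devoicing: [tivudibog] → [tivudibok]
D Stop Lenition: [tivudibok] → [tivuzivok]
Rule D changed 2 position(s).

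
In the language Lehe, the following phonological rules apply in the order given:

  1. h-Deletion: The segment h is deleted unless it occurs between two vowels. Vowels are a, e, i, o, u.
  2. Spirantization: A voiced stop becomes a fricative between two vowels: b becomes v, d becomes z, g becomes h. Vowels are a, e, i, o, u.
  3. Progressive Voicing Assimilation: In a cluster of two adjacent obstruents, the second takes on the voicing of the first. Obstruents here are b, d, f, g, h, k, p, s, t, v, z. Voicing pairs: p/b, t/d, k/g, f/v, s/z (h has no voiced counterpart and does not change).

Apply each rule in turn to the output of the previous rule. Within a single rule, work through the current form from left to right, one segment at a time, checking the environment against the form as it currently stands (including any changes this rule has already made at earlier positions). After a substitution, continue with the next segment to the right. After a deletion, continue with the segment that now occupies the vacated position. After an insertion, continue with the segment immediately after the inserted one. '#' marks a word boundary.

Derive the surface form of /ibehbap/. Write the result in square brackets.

1 h-Deletion: [ibehbap] → [ibebap]
2 Spirantization: [ibebap] → [ivevap]
3 Progressive Voicing Assimilation: no change — [ivevap]

[ivevap]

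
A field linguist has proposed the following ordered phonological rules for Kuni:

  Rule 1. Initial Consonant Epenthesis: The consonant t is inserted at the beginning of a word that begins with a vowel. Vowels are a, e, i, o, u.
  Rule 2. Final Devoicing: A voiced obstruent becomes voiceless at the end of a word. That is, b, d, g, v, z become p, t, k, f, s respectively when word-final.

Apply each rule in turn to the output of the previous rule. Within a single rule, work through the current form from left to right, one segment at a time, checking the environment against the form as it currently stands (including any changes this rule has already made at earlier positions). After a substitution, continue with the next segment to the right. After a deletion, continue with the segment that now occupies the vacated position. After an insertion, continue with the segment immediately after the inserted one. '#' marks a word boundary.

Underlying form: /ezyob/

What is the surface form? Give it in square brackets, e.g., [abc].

[tezyop]

Rule 1 Initial Consonant Epenthesis: [ezyob] → [tezyob]
Rule 2 Final Devoicing: [tezyob] → [tezyop]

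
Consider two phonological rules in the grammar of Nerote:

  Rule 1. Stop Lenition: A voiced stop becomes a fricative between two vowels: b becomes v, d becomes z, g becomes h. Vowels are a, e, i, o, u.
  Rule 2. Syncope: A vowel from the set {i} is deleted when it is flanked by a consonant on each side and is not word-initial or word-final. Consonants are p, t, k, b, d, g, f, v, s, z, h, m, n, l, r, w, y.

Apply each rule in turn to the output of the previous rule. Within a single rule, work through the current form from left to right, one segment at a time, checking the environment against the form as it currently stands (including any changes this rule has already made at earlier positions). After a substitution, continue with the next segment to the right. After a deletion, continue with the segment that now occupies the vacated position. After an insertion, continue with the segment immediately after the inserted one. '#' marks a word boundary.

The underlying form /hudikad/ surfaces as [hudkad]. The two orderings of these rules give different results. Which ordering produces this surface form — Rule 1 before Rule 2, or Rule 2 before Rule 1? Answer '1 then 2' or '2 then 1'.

Order 1 then 2:
  1 Stop Lenition: [hudikad] → [huzikad]
  2 Syncope: [huzikad] → [huzkad]
  result: [huzkad]
Order 2 then 1:
  2 Syncope: [hudikad] → [hudkad]
  1 Stop Lenition: no change — [hudkad]
  result: [hudkad]

2 then 1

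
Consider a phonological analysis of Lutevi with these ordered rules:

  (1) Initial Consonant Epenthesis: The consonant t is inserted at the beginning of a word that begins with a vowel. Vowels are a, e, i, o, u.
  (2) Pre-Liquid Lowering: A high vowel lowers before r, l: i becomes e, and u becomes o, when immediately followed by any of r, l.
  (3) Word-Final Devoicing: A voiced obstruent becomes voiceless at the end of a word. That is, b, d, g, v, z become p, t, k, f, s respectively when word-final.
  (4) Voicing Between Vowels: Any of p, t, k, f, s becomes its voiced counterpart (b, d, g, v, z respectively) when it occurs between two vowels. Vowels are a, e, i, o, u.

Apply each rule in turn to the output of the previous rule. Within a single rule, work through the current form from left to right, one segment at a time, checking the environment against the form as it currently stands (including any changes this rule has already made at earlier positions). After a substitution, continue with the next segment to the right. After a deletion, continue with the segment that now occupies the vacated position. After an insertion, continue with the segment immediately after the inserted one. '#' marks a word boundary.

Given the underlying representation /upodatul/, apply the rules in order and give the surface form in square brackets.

(1) Initial Consonant Epenthesis: [upodatul] → [tupodatul]
(2) Pre-Liquid Lowering: [tupodatul] → [tupodatol]
(3) Word-Final Devoicing: no change — [tupodatol]
(4) Voicing Between Vowels: [tupodatol] → [tubodadol]

[tubodadol]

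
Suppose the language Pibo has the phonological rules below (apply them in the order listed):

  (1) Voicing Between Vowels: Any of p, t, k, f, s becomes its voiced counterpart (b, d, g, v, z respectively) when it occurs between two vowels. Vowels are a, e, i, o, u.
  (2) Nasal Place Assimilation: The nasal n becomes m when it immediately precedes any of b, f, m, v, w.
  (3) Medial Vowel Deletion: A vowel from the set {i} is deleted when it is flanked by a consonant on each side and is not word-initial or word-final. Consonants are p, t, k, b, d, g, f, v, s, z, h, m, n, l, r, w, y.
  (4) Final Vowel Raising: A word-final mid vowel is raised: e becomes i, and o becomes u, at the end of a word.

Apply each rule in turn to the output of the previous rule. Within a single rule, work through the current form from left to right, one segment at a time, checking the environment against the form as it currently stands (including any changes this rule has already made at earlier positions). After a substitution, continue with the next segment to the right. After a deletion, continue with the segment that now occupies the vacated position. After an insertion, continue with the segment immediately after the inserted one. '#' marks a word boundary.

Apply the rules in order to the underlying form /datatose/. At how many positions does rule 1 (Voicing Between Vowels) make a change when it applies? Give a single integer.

(1) Voicing Between Vowels: [datatose] → [dadadoze]
(2) Nasal Place Assimilation: no change — [dadadoze]
(3) Medial Vowel Deletion: no change — [dadadoze]
(4) Final Vowel Raising: [dadadoze] → [dadadozi]
Rule 1 changed 3 position(s).

3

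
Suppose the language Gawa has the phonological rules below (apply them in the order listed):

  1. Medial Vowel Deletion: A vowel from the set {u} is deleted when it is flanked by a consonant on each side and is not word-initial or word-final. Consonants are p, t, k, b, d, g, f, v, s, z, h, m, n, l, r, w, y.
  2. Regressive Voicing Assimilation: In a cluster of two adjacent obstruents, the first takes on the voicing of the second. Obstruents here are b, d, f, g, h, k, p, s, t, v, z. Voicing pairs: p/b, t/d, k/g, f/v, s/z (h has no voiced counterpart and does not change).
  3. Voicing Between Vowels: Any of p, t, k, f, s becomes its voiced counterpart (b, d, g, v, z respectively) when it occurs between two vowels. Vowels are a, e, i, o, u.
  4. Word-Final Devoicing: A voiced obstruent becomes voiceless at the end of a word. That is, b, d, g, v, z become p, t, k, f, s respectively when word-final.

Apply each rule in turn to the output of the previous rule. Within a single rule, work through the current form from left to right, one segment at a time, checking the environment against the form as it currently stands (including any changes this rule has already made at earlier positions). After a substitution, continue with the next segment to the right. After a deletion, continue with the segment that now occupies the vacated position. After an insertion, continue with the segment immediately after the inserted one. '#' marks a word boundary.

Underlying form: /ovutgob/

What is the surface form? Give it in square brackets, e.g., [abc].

[ofdgop]

1 Medial Vowel Deletion: [ovutgob] → [ovtgob]
2 Regressive Voicing Assimilation: [ovtgob] → [ofdgob]
3 Voicing Between Vowels: no change — [ofdgob]
4 Word-Final Devoicing: [ofdgob] → [ofdgop]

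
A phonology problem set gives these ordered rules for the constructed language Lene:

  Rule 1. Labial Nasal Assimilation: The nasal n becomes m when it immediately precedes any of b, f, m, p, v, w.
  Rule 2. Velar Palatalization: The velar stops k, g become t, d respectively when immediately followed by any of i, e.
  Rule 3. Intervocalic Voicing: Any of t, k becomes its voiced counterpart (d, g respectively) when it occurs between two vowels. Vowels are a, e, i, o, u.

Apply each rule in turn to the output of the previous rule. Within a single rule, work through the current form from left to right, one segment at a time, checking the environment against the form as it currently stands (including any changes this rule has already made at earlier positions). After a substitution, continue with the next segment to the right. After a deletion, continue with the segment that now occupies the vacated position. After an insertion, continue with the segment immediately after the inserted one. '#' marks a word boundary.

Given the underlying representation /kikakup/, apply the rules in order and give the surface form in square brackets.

Rule 1 Labial Nasal Assimilation: no change — [kikakup]
Rule 2 Velar Palatalization: [kikakup] → [tikakup]
Rule 3 Intervocalic Voicing: [tikakup] → [tigagup]

[tigagup]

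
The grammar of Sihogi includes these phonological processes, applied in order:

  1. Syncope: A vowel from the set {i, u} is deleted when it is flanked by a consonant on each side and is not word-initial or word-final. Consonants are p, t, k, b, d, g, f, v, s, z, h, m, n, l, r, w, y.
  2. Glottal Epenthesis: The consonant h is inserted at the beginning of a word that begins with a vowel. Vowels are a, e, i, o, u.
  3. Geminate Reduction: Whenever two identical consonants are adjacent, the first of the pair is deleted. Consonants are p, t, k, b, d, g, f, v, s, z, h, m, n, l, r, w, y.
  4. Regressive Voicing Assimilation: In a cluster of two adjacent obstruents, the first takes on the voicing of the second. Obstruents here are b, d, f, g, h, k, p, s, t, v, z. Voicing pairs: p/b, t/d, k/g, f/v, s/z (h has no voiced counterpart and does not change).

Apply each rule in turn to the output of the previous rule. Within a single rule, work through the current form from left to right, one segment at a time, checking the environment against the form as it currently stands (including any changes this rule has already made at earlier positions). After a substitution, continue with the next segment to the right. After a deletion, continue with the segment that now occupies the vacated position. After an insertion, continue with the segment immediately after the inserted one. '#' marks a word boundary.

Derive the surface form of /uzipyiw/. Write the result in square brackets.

1 Syncope: [uzipyiw] → [uzpyw]
2 Glottal Epenthesis: [uzpyw] → [huzpyw]
3 Geminate Reduction: no change — [huzpyw]
4 Regressive Voicing Assimilation: [huzpyw] → [huspyw]

[huspyw]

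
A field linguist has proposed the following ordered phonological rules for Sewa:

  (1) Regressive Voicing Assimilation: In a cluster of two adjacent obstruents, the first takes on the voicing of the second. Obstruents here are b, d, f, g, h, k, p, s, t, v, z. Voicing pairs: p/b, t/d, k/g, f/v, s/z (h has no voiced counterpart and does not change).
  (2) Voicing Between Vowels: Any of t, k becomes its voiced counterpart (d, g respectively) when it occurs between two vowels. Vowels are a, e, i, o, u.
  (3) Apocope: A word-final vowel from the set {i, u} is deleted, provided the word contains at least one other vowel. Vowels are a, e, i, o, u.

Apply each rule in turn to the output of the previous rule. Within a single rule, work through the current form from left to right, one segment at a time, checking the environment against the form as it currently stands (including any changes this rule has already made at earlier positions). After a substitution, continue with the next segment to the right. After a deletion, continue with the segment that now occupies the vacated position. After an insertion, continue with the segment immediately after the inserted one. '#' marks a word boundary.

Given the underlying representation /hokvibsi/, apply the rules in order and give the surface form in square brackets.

(1) Regressive Voicing Assimilation: [hokvibsi] → [hogvipsi]
(2) Voicing Between Vowels: no change — [hogvipsi]
(3) Apocope: [hogvipsi] → [hogvips]

[hogvips]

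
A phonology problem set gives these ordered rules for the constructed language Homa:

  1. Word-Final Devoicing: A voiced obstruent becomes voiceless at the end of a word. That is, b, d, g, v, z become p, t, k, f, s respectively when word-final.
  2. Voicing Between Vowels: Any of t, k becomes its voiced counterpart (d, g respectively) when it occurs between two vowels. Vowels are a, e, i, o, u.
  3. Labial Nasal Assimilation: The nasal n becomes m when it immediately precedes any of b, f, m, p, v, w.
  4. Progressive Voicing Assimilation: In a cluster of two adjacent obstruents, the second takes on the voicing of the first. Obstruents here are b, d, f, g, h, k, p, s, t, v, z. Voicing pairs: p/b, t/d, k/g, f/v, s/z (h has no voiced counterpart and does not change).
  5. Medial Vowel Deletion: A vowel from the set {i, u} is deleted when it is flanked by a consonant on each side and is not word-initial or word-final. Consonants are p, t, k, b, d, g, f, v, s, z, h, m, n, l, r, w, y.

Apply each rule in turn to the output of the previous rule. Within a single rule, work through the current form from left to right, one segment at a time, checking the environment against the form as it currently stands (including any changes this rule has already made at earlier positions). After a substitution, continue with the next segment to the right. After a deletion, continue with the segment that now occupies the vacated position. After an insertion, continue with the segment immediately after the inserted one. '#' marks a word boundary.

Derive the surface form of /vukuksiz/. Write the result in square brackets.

1 Word-Final Devoicing: [vukuksiz] → [vukuksis]
2 Voicing Between Vowels: [vukuksis] → [vuguksis]
3 Labial Nasal Assimilation: no change — [vuguksis]
4 Progressive Voicing Assimilation: no change — [vuguksis]
5 Medial Vowel Deletion: [vuguksis] → [vgkss]

[vgkss]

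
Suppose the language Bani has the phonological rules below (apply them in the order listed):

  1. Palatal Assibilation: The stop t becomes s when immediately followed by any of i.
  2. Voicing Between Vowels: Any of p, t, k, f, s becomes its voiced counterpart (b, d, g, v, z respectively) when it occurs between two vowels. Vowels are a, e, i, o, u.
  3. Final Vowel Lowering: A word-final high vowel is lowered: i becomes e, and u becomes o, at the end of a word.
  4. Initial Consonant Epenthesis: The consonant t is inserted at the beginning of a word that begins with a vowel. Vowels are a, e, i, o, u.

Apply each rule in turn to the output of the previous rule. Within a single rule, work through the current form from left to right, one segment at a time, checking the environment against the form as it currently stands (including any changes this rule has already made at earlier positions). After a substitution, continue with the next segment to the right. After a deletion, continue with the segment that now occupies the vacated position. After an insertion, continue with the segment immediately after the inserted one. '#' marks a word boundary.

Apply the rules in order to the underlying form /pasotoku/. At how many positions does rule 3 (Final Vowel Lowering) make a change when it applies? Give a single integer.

1 Palatal Assibilation: no change — [pasotoku]
2 Voicing Between Vowels: [pasotoku] → [pazodogu]
3 Final Vowel Lowering: [pazodogu] → [pazodogo]
4 Initial Consonant Epenthesis: no change — [pazodogo]
Rule 3 changed 1 position(s).

1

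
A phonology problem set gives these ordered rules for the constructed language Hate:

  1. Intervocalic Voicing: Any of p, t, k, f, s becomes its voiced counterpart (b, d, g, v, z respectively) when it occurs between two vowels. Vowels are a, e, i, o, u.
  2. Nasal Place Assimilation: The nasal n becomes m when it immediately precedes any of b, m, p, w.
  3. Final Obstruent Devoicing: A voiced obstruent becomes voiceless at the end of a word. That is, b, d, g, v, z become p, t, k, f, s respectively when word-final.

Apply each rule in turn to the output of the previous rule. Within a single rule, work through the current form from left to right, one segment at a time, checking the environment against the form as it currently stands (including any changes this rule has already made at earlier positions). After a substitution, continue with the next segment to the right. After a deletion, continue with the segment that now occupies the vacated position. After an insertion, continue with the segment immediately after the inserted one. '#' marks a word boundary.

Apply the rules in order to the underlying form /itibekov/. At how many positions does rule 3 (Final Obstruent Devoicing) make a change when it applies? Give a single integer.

1

1 Intervocalic Voicing: [itibekov] → [idibegov]
2 Nasal Place Assimilation: no change — [idibegov]
3 Final Obstruent Devoicing: [idibegov] → [idibegof]
Rule 3 changed 1 position(s).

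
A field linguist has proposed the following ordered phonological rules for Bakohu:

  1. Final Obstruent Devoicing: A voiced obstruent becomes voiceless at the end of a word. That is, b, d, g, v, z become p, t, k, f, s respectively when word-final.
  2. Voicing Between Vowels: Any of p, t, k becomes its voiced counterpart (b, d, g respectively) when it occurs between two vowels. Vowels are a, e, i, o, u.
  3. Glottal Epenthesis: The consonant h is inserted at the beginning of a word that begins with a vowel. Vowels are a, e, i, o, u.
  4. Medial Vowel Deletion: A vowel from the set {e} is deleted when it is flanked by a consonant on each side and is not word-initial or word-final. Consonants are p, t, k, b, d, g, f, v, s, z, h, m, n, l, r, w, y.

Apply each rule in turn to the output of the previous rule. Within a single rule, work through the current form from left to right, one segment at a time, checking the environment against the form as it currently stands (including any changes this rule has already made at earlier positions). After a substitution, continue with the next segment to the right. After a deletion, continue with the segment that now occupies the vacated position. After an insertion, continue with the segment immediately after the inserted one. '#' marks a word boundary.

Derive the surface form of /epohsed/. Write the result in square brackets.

[hbohst]

1 Final Obstruent Devoicing: [epohsed] → [epohset]
2 Voicing Between Vowels: [epohset] → [ebohset]
3 Glottal Epenthesis: [ebohset] → [hebohset]
4 Medial Vowel Deletion: [hebohset] → [hbohst]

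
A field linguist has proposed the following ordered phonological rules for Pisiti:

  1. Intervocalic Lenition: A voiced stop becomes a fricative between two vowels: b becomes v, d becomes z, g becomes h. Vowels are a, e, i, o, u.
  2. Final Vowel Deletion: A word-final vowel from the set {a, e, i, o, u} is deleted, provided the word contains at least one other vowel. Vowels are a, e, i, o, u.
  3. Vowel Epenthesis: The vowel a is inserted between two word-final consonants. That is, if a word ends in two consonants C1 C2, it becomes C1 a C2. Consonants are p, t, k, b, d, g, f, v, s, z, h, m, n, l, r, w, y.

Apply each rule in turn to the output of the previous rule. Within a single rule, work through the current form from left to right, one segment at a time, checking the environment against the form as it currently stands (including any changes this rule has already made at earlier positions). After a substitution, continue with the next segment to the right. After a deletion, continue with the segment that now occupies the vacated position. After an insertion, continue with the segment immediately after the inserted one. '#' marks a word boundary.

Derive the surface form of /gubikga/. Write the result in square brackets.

[guvikag]

1 Intervocalic Lenition: [gubikga] → [guvikga]
2 Final Vowel Deletion: [guvikga] → [guvikg]
3 Vowel Epenthesis: [guvikg] → [guvikag]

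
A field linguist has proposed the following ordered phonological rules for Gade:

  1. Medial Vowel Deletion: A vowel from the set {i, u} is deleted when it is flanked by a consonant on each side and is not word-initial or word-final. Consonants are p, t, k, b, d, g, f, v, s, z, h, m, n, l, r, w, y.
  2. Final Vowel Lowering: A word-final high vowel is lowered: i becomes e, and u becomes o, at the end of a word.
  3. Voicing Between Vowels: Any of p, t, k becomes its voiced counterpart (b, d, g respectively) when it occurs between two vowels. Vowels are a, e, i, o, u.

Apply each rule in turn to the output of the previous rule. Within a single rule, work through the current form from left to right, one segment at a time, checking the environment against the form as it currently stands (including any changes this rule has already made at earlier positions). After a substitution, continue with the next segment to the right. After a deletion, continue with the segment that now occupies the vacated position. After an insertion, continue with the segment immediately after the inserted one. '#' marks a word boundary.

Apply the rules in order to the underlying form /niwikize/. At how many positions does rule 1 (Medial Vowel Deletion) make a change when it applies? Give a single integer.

3

1 Medial Vowel Deletion: [niwikize] → [nwkze]
2 Final Vowel Lowering: no change — [nwkze]
3 Voicing Between Vowels: no change — [nwkze]
Rule 1 changed 3 position(s).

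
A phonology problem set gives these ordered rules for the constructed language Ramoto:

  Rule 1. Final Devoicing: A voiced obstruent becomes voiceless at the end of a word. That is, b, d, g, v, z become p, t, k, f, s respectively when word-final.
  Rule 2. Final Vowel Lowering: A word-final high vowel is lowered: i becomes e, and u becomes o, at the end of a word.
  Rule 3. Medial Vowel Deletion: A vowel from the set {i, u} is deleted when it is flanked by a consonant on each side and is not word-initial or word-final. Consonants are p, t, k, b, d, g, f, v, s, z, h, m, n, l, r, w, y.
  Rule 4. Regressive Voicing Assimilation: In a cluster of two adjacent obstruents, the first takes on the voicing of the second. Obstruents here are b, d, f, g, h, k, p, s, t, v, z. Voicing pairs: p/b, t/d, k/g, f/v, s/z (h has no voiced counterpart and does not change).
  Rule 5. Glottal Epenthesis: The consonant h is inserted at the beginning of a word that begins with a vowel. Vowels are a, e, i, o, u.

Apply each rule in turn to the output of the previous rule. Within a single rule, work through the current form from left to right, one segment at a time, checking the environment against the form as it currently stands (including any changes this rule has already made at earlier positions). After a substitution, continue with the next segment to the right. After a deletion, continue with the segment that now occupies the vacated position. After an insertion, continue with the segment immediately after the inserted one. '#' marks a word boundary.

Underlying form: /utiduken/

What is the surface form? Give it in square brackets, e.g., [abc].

[hudtken]

Rule 1 Final Devoicing: no change — [utiduken]
Rule 2 Final Vowel Lowering: no change — [utiduken]
Rule 3 Medial Vowel Deletion: [utiduken] → [utdken]
Rule 4 Regressive Voicing Assimilation: [utdken] → [udtken]
Rule 5 Glottal Epenthesis: [udtken] → [hudtken]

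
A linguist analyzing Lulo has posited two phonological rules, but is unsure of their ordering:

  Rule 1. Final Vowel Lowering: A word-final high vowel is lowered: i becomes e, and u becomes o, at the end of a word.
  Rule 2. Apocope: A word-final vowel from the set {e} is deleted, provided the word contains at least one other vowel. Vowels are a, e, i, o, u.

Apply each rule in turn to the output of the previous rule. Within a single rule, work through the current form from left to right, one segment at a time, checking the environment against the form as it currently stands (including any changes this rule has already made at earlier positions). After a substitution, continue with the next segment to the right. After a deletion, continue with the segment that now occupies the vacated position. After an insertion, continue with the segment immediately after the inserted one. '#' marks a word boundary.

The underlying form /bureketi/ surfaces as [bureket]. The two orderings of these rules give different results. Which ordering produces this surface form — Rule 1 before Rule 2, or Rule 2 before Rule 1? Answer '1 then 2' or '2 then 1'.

1 then 2

Order 1 then 2:
  1 Final Vowel Lowering: [bureketi] → [burekete]
  2 Apocope: [burekete] → [bureket]
  result: [bureket]
Order 2 then 1:
  2 Apocope: no change — [bureketi]
  1 Final Vowel Lowering: [bureketi] → [burekete]
  result: [burekete]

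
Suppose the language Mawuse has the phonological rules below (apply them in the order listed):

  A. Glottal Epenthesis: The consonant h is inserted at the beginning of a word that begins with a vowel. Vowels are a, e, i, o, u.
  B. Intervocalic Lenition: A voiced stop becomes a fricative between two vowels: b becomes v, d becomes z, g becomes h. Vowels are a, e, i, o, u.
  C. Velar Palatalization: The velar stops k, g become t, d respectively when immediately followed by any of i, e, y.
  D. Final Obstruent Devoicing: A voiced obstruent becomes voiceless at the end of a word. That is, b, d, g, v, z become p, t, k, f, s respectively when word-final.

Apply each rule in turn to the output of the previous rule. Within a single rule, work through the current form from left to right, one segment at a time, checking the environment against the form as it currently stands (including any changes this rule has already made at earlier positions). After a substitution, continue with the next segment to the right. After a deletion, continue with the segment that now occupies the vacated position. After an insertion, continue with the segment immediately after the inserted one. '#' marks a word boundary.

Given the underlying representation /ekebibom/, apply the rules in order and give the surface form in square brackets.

[hetevivom]

A Glottal Epenthesis: [ekebibom] → [hekebibom]
B Intervocalic Lenition: [hekebibom] → [hekevivom]
C Velar Palatalization: [hekevivom] → [hetevivom]
D Final Obstruent Devoicing: no change — [hetevivom]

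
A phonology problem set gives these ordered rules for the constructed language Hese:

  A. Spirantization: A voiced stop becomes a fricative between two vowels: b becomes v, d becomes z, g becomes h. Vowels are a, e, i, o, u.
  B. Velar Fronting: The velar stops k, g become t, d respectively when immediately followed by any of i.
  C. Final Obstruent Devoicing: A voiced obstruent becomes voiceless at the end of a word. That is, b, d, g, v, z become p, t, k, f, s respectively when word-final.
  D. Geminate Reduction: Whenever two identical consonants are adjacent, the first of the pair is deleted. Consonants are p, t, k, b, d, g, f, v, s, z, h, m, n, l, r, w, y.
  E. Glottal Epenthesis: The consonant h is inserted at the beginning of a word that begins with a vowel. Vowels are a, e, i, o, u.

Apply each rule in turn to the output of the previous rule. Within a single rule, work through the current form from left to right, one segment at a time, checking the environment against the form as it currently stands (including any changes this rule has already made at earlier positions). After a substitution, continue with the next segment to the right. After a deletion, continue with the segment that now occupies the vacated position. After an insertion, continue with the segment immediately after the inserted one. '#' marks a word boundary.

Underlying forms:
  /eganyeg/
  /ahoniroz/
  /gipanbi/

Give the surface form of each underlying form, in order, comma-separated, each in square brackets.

/eganyeg/:
  A Spirantization: [eganyeg] → [ehanyeg]
  B Velar Fronting: no change — [ehanyeg]
  C Final Obstruent Devoicing: [ehanyeg] → [ehanyek]
  D Geminate Reduction: no change — [ehanyek]
  E Glottal Epenthesis: [ehanyek] → [hehanyek]
/ahoniroz/:
  A Spirantization: no change — [ahoniroz]
  B Velar Fronting: no change — [ahoniroz]
  C Final Obstruent Devoicing: [ahoniroz] → [ahoniros]
  D Geminate Reduction: no change — [ahoniros]
  E Glottal Epenthesis: [ahoniros] → [hahoniros]
/gipanbi/:
  A Spirantization: no change — [gipanbi]
  B Velar Fronting: [gipanbi] → [dipanbi]
  C Final Obstruent Devoicing: no change — [dipanbi]
  D Geminate Reduction: no change — [dipanbi]
  E Glottal Epenthesis: no change — [dipanbi]

[hehanyek], [hahoniros], [dipanbi]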